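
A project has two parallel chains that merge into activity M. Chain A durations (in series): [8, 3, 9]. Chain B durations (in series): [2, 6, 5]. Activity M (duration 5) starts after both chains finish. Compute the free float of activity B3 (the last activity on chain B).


ES(B3) = sum of predecessors on chain B = 8
EF(B3) = ES + duration = 8 + 5 = 13
Successor of B3 is M. ES(M) = max(sum(A), sum(B)) = max(20, 13) = 20
Free float = ES(successor) - EF(current) = 20 - 13 = 7

7


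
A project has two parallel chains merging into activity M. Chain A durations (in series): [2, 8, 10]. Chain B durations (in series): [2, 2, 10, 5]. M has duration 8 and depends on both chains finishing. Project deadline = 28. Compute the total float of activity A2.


Forward pass: ES(A2) = sum of predecessors on chain A = 2
EF = ES + duration = 2 + 8 = 10
Backward pass: LF(M) = deadline = 28; LS(M) = 28 - 8 = 20
LF(A2) = LS(M) - sum(successors on chain A) = 20 - 10 = 10
LS = LF - duration = 10 - 8 = 2
Total float = LS - ES = 2 - 2 = 0

0


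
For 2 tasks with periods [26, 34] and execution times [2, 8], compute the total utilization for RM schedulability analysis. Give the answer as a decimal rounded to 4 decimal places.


Compute individual utilizations (exact fractions):
  Task 1: C/T = 2/26 = 1/13 (approx. 0.0769)
  Task 2: C/T = 8/34 = 4/17 (approx. 0.2353)
Total utilization U = 1/13 + 4/17 = 69/221
Rounded to 4 decimal places: U = 0.3122
RM (Liu & Layland) bound for 2 tasks = 0.828427; compare with U = 69/221 (approx. 0.312217)
U <= bound, so schedulable by RM sufficient condition.

0.3122


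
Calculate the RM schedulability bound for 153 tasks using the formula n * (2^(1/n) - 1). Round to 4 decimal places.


Compute 2^(1/153) = 1.0045406514
Subtract 1: 1.0045406514 - 1 = 0.0045406514
Multiply by n: 153 * 0.0045406514 = 0.6947196642
Round to 4 dp: 0.6947

0.6947


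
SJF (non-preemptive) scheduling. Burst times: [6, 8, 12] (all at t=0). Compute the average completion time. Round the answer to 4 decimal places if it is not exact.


SJF order (ascending): [6, 8, 12]
Completion times:
  Job 1: burst=6, C=6
  Job 2: burst=8, C=14
  Job 3: burst=12, C=26
Average completion = 46/3 = 15.3333

15.3333


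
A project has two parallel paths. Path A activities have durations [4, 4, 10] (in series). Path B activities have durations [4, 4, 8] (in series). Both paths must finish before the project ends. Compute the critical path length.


Path A total = 4 + 4 + 10 = 18
Path B total = 4 + 4 + 8 = 16
Critical path = longest path = max(18, 16) = 18

18


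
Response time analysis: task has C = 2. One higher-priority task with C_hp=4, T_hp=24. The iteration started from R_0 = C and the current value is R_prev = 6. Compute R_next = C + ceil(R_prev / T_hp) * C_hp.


R_next = C + ceil(R_prev / T_hp) * C_hp
ceil(6 / 24) = ceil(0.25) = 1
Interference = 1 * 4 = 4
R_next = 2 + 4 = 6
R_next = R_prev, so the iteration has converged (response time = 6).

6


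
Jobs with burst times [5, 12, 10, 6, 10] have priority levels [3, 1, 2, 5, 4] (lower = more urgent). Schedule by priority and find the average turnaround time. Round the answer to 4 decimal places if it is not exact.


Sort by priority (ascending = highest first):
Order: [(1, 12), (2, 10), (3, 5), (4, 10), (5, 6)]
Completion times:
  Priority 1, burst=12, C=12
  Priority 2, burst=10, C=22
  Priority 3, burst=5, C=27
  Priority 4, burst=10, C=37
  Priority 5, burst=6, C=43
Average turnaround = 141/5 = 28.2

28.2


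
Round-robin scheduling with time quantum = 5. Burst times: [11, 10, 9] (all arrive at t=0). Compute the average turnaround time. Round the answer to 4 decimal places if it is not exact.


Time quantum = 5
Execution trace:
  J1 runs 5 units, time = 5
  J2 runs 5 units, time = 10
  J3 runs 5 units, time = 15
  J1 runs 5 units, time = 20
  J2 runs 5 units, time = 25
  J3 runs 4 units, time = 29
  J1 runs 1 units, time = 30
Finish times: [30, 25, 29]
Average turnaround = 84/3 = 28.0

28.0


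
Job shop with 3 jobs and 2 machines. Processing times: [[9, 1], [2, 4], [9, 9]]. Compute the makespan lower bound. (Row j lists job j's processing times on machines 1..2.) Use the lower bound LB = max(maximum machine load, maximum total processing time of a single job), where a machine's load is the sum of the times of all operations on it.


Machine loads:
  Machine 1: 9 + 2 + 9 = 20
  Machine 2: 1 + 4 + 9 = 14
Max machine load = 20
Job totals:
  Job 1: 10
  Job 2: 6
  Job 3: 18
Max job total = 18
Lower bound = max(20, 18) = 20

20


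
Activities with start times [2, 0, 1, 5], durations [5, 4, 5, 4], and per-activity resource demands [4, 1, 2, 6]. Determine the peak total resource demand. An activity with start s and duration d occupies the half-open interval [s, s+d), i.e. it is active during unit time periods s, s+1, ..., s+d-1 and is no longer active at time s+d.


Each activity i is active on [start_i, start_i + duration_i).
Compute total resource usage per time slot:
  t=0: active resources = [1], total = 1
  t=1: active resources = [1, 2], total = 3
  t=2: active resources = [4, 1, 2], total = 7
  t=3: active resources = [4, 1, 2], total = 7
  t=4: active resources = [4, 2], total = 6
  t=5: active resources = [4, 2, 6], total = 12
  t=6: active resources = [4, 6], total = 10
  t=7: active resources = [6], total = 6
  t=8: active resources = [6], total = 6
Peak resource demand = 12

12


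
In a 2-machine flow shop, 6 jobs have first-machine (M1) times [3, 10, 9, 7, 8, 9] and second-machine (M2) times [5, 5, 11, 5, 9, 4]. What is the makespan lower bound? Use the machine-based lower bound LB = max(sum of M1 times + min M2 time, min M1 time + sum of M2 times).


LB1 = sum(M1 times) + min(M2 times) = 46 + 4 = 50
LB2 = min(M1 times) + sum(M2 times) = 3 + 39 = 42
Lower bound = max(LB1, LB2) = max(50, 42) = 50

50


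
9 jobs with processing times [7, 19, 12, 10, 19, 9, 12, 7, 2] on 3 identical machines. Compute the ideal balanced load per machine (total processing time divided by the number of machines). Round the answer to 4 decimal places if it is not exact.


Total processing time = 7 + 19 + 12 + 10 + 19 + 9 + 12 + 7 + 2 = 97
Number of machines = 3
Ideal balanced load = 97 / 3 = 32.3333

32.3333


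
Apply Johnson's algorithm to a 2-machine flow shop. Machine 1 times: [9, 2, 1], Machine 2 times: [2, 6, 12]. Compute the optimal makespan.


Apply Johnson's rule:
  Group 1 (a <= b): [(3, 1, 12), (2, 2, 6)]
  Group 2 (a > b): [(1, 9, 2)]
Optimal job order: [3, 2, 1]
Schedule:
  Job 3: M1 done at 1, M2 done at 13
  Job 2: M1 done at 3, M2 done at 19
  Job 1: M1 done at 12, M2 done at 21
Makespan = 21

21


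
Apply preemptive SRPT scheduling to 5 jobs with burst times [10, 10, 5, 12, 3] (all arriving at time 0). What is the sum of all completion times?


Since all jobs arrive at t=0, SRPT equals SPT ordering.
SPT order: [3, 5, 10, 10, 12]
Completion times:
  Job 1: p=3, C=3
  Job 2: p=5, C=8
  Job 3: p=10, C=18
  Job 4: p=10, C=28
  Job 5: p=12, C=40
Total completion time = 3 + 8 + 18 + 28 + 40 = 97

97


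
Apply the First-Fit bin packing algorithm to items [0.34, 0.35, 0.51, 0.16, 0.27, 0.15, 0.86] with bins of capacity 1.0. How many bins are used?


Place items sequentially using First-Fit:
  Item 0.34 -> new Bin 1
  Item 0.35 -> Bin 1 (now 0.69)
  Item 0.51 -> new Bin 2
  Item 0.16 -> Bin 1 (now 0.85)
  Item 0.27 -> Bin 2 (now 0.78)
  Item 0.15 -> Bin 1 (now 1.0)
  Item 0.86 -> new Bin 3
Total bins used = 3

3


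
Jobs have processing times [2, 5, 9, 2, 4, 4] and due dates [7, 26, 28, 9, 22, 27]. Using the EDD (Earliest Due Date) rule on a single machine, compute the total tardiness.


Sort by due date (EDD order): [(2, 7), (2, 9), (4, 22), (5, 26), (4, 27), (9, 28)]
Compute completion times and tardiness:
  Job 1: p=2, d=7, C=2, tardiness=max(0,2-7)=0
  Job 2: p=2, d=9, C=4, tardiness=max(0,4-9)=0
  Job 3: p=4, d=22, C=8, tardiness=max(0,8-22)=0
  Job 4: p=5, d=26, C=13, tardiness=max(0,13-26)=0
  Job 5: p=4, d=27, C=17, tardiness=max(0,17-27)=0
  Job 6: p=9, d=28, C=26, tardiness=max(0,26-28)=0
Total tardiness = 0

0


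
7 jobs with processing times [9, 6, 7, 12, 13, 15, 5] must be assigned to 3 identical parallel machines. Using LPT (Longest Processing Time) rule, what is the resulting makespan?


Sort jobs in decreasing order (LPT): [15, 13, 12, 9, 7, 6, 5]
Assign each job to the least loaded machine:
  Machine 1: jobs [15, 6], load = 21
  Machine 2: jobs [13, 7, 5], load = 25
  Machine 3: jobs [12, 9], load = 21
Makespan = max load = 25

25


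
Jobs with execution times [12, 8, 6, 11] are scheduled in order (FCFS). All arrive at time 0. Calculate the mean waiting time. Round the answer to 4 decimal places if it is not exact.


FCFS order (as given): [12, 8, 6, 11]
Waiting times:
  Job 1: wait = 0
  Job 2: wait = 12
  Job 3: wait = 20
  Job 4: wait = 26
Sum of waiting times = 58
Average waiting time = 58/4 = 14.5

14.5


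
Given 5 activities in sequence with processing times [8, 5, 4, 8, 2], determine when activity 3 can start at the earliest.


Activity 3 starts after activities 1 through 2 complete.
Predecessor durations: [8, 5]
ES = 8 + 5 = 13

13


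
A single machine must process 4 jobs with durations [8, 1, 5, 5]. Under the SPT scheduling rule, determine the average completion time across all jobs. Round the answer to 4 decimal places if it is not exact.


Sort jobs by processing time (SPT order): [1, 5, 5, 8]
Compute completion times sequentially:
  Job 1: processing = 1, completes at 1
  Job 2: processing = 5, completes at 6
  Job 3: processing = 5, completes at 11
  Job 4: processing = 8, completes at 19
Sum of completion times = 37
Average completion time = 37/4 = 9.25

9.25


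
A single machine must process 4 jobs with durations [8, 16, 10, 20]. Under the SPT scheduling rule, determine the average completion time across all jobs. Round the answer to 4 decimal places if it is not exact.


Sort jobs by processing time (SPT order): [8, 10, 16, 20]
Compute completion times sequentially:
  Job 1: processing = 8, completes at 8
  Job 2: processing = 10, completes at 18
  Job 3: processing = 16, completes at 34
  Job 4: processing = 20, completes at 54
Sum of completion times = 114
Average completion time = 114/4 = 28.5

28.5


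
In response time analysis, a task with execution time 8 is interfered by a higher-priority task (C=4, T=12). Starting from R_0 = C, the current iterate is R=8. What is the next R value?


R_next = C + ceil(R_prev / T_hp) * C_hp
ceil(8 / 12) = ceil(0.6667) = 1
Interference = 1 * 4 = 4
R_next = 8 + 4 = 12

12


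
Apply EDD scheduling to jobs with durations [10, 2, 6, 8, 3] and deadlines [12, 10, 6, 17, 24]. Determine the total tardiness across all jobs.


Sort by due date (EDD order): [(6, 6), (2, 10), (10, 12), (8, 17), (3, 24)]
Compute completion times and tardiness:
  Job 1: p=6, d=6, C=6, tardiness=max(0,6-6)=0
  Job 2: p=2, d=10, C=8, tardiness=max(0,8-10)=0
  Job 3: p=10, d=12, C=18, tardiness=max(0,18-12)=6
  Job 4: p=8, d=17, C=26, tardiness=max(0,26-17)=9
  Job 5: p=3, d=24, C=29, tardiness=max(0,29-24)=5
Total tardiness = 20

20


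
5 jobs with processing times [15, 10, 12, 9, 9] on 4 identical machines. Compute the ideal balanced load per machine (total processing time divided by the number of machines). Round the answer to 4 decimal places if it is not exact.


Total processing time = 15 + 10 + 12 + 9 + 9 = 55
Number of machines = 4
Ideal balanced load = 55 / 4 = 13.75

13.75


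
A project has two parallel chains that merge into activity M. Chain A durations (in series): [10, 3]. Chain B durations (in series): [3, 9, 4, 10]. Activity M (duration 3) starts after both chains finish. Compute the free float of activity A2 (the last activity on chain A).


ES(A2) = sum of predecessors on chain A = 10
EF(A2) = ES + duration = 10 + 3 = 13
Successor of A2 is M. ES(M) = max(sum(A), sum(B)) = max(13, 26) = 26
Free float = ES(successor) - EF(current) = 26 - 13 = 13

13


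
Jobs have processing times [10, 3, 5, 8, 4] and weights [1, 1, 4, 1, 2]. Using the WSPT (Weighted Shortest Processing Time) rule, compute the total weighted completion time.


Compute p/w ratios and sort ascending (WSPT): [(5, 4), (4, 2), (3, 1), (8, 1), (10, 1)]
Compute weighted completion times:
  Job (p=5,w=4): C=5, w*C=4*5=20
  Job (p=4,w=2): C=9, w*C=2*9=18
  Job (p=3,w=1): C=12, w*C=1*12=12
  Job (p=8,w=1): C=20, w*C=1*20=20
  Job (p=10,w=1): C=30, w*C=1*30=30
Total weighted completion time = 100

100


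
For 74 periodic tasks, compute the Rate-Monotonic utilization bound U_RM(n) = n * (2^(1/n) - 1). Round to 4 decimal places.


Compute 2^(1/74) = 1.0094108601
Subtract 1: 1.0094108601 - 1 = 0.0094108601
Multiply by n: 74 * 0.0094108601 = 0.6964036474
Round to 4 dp: 0.6964

0.6964


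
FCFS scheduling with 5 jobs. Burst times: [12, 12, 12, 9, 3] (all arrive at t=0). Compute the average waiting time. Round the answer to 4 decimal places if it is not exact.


FCFS order (as given): [12, 12, 12, 9, 3]
Waiting times:
  Job 1: wait = 0
  Job 2: wait = 12
  Job 3: wait = 24
  Job 4: wait = 36
  Job 5: wait = 45
Sum of waiting times = 117
Average waiting time = 117/5 = 23.4

23.4


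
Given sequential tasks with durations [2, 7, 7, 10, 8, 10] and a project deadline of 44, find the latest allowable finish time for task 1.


LF(activity 1) = deadline - sum of successor durations
Successors: activities 2 through 6 with durations [7, 7, 10, 8, 10]
Sum of successor durations = 42
LF = 44 - 42 = 2

2


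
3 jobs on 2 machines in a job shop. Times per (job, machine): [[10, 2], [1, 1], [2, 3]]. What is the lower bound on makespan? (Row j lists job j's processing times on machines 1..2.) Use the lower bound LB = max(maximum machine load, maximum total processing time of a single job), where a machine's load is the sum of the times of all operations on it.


Machine loads:
  Machine 1: 10 + 1 + 2 = 13
  Machine 2: 2 + 1 + 3 = 6
Max machine load = 13
Job totals:
  Job 1: 12
  Job 2: 2
  Job 3: 5
Max job total = 12
Lower bound = max(13, 12) = 13

13


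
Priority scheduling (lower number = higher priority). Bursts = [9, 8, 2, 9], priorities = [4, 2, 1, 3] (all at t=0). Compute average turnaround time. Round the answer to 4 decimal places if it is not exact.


Sort by priority (ascending = highest first):
Order: [(1, 2), (2, 8), (3, 9), (4, 9)]
Completion times:
  Priority 1, burst=2, C=2
  Priority 2, burst=8, C=10
  Priority 3, burst=9, C=19
  Priority 4, burst=9, C=28
Average turnaround = 59/4 = 14.75

14.75


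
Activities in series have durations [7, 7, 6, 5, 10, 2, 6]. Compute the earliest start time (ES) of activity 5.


Activity 5 starts after activities 1 through 4 complete.
Predecessor durations: [7, 7, 6, 5]
ES = 7 + 7 + 6 + 5 = 25

25


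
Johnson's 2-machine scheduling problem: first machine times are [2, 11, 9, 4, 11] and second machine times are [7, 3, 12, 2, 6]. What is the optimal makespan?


Apply Johnson's rule:
  Group 1 (a <= b): [(1, 2, 7), (3, 9, 12)]
  Group 2 (a > b): [(5, 11, 6), (2, 11, 3), (4, 4, 2)]
Optimal job order: [1, 3, 5, 2, 4]
Schedule:
  Job 1: M1 done at 2, M2 done at 9
  Job 3: M1 done at 11, M2 done at 23
  Job 5: M1 done at 22, M2 done at 29
  Job 2: M1 done at 33, M2 done at 36
  Job 4: M1 done at 37, M2 done at 39
Makespan = 39

39


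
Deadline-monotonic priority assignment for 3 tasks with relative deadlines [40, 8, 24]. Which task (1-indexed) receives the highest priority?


Sort tasks by relative deadline (ascending):
  Task 2: deadline = 8
  Task 3: deadline = 24
  Task 1: deadline = 40
Priority order (highest first): [2, 3, 1]
Highest priority task = 2

2


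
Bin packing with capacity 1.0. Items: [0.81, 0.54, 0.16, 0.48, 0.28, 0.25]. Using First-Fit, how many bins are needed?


Place items sequentially using First-Fit:
  Item 0.81 -> new Bin 1
  Item 0.54 -> new Bin 2
  Item 0.16 -> Bin 1 (now 0.97)
  Item 0.48 -> new Bin 3
  Item 0.28 -> Bin 2 (now 0.82)
  Item 0.25 -> Bin 3 (now 0.73)
Total bins used = 3

3


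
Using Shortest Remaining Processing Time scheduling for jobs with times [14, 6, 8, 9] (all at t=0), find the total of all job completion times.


Since all jobs arrive at t=0, SRPT equals SPT ordering.
SPT order: [6, 8, 9, 14]
Completion times:
  Job 1: p=6, C=6
  Job 2: p=8, C=14
  Job 3: p=9, C=23
  Job 4: p=14, C=37
Total completion time = 6 + 14 + 23 + 37 = 80

80


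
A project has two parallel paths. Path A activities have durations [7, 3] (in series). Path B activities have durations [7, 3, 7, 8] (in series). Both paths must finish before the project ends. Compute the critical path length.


Path A total = 7 + 3 = 10
Path B total = 7 + 3 + 7 + 8 = 25
Critical path = longest path = max(10, 25) = 25

25


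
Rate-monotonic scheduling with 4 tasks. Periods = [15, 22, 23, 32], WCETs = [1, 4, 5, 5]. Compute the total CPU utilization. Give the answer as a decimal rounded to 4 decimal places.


Compute individual utilizations (exact fractions):
  Task 1: C/T = 1/15 (approx. 0.0667)
  Task 2: C/T = 4/22 = 2/11 (approx. 0.1818)
  Task 3: C/T = 5/23 (approx. 0.2174)
  Task 4: C/T = 5/32 (approx. 0.1563)
Total utilization U = 1/15 + 2/11 + 5/23 + 5/32 = 75551/121440
Rounded to 4 decimal places: U = 0.6221
RM (Liu & Layland) bound for 4 tasks = 0.756828; compare with U = 75551/121440 (approx. 0.622126)
U <= bound, so schedulable by RM sufficient condition.

0.6221


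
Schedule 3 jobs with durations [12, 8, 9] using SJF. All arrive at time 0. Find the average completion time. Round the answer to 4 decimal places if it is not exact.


SJF order (ascending): [8, 9, 12]
Completion times:
  Job 1: burst=8, C=8
  Job 2: burst=9, C=17
  Job 3: burst=12, C=29
Average completion = 54/3 = 18.0

18.0


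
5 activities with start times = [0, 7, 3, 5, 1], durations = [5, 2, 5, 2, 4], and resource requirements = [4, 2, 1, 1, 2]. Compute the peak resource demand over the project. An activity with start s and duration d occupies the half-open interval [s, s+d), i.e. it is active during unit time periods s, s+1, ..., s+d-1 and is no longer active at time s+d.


Each activity i is active on [start_i, start_i + duration_i).
Compute total resource usage per time slot:
  t=0: active resources = [4], total = 4
  t=1: active resources = [4, 2], total = 6
  t=2: active resources = [4, 2], total = 6
  t=3: active resources = [4, 1, 2], total = 7
  t=4: active resources = [4, 1, 2], total = 7
  t=5: active resources = [1, 1], total = 2
  t=6: active resources = [1, 1], total = 2
  t=7: active resources = [2, 1], total = 3
  t=8: active resources = [2], total = 2
Peak resource demand = 7

7


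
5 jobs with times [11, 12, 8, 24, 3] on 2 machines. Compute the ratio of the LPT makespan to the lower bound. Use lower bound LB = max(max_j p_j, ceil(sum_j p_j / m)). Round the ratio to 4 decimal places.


LPT order: [24, 12, 11, 8, 3]
Machine loads after assignment: [27, 31]
LPT makespan = 31
Lower bound = max(max_job, ceil(total/2)) = max(24, 29) = 29
Ratio = 31 / 29 = 1.069

1.069


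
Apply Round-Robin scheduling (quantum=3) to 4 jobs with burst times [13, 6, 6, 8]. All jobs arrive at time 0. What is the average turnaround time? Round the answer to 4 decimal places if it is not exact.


Time quantum = 3
Execution trace:
  J1 runs 3 units, time = 3
  J2 runs 3 units, time = 6
  J3 runs 3 units, time = 9
  J4 runs 3 units, time = 12
  J1 runs 3 units, time = 15
  J2 runs 3 units, time = 18
  J3 runs 3 units, time = 21
  J4 runs 3 units, time = 24
  J1 runs 3 units, time = 27
  J4 runs 2 units, time = 29
  J1 runs 3 units, time = 32
  J1 runs 1 units, time = 33
Finish times: [33, 18, 21, 29]
Average turnaround = 101/4 = 25.25

25.25


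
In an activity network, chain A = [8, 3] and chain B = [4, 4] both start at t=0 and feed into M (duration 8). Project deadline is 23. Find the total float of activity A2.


Forward pass: ES(A2) = sum of predecessors on chain A = 8
EF = ES + duration = 8 + 3 = 11
Backward pass: LF(M) = deadline = 23; LS(M) = 23 - 8 = 15
LF(A2) = LS(M) - sum(successors on chain A) = 15 - 0 = 15
LS = LF - duration = 15 - 3 = 12
Total float = LS - ES = 12 - 8 = 4

4


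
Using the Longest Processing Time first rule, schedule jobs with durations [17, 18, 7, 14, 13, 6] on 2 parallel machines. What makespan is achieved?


Sort jobs in decreasing order (LPT): [18, 17, 14, 13, 7, 6]
Assign each job to the least loaded machine:
  Machine 1: jobs [18, 13, 7], load = 38
  Machine 2: jobs [17, 14, 6], load = 37
Makespan = max load = 38

38


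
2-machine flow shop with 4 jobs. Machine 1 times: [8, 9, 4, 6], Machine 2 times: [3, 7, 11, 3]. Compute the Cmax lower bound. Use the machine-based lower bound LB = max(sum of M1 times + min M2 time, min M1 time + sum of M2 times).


LB1 = sum(M1 times) + min(M2 times) = 27 + 3 = 30
LB2 = min(M1 times) + sum(M2 times) = 4 + 24 = 28
Lower bound = max(LB1, LB2) = max(30, 28) = 30

30


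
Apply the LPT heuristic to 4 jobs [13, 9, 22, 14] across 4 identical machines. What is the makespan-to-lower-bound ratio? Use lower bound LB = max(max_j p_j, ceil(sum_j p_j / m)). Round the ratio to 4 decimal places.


LPT order: [22, 14, 13, 9]
Machine loads after assignment: [22, 14, 13, 9]
LPT makespan = 22
Lower bound = max(max_job, ceil(total/4)) = max(22, 15) = 22
Ratio = 22 / 22 = 1.0

1.0


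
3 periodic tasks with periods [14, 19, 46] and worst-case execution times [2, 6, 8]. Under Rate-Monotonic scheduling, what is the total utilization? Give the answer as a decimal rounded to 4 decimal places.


Compute individual utilizations (exact fractions):
  Task 1: C/T = 2/14 = 1/7 (approx. 0.1429)
  Task 2: C/T = 6/19 (approx. 0.3158)
  Task 3: C/T = 8/46 = 4/23 (approx. 0.1739)
Total utilization U = 1/7 + 6/19 + 4/23 = 1935/3059
Rounded to 4 decimal places: U = 0.6326
RM (Liu & Layland) bound for 3 tasks = 0.779763; compare with U = 1935/3059 (approx. 0.632560)
U <= bound, so schedulable by RM sufficient condition.

0.6326


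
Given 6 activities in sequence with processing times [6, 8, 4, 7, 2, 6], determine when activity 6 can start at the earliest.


Activity 6 starts after activities 1 through 5 complete.
Predecessor durations: [6, 8, 4, 7, 2]
ES = 6 + 8 + 4 + 7 + 2 = 27

27


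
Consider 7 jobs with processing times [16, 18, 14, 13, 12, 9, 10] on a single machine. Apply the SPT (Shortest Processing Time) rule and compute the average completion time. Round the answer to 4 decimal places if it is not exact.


Sort jobs by processing time (SPT order): [9, 10, 12, 13, 14, 16, 18]
Compute completion times sequentially:
  Job 1: processing = 9, completes at 9
  Job 2: processing = 10, completes at 19
  Job 3: processing = 12, completes at 31
  Job 4: processing = 13, completes at 44
  Job 5: processing = 14, completes at 58
  Job 6: processing = 16, completes at 74
  Job 7: processing = 18, completes at 92
Sum of completion times = 327
Average completion time = 327/7 = 46.7143

46.7143


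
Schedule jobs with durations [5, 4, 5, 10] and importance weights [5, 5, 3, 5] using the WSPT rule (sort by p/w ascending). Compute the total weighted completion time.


Compute p/w ratios and sort ascending (WSPT): [(4, 5), (5, 5), (5, 3), (10, 5)]
Compute weighted completion times:
  Job (p=4,w=5): C=4, w*C=5*4=20
  Job (p=5,w=5): C=9, w*C=5*9=45
  Job (p=5,w=3): C=14, w*C=3*14=42
  Job (p=10,w=5): C=24, w*C=5*24=120
Total weighted completion time = 227

227


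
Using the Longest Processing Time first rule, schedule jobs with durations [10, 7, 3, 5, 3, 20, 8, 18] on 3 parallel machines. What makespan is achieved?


Sort jobs in decreasing order (LPT): [20, 18, 10, 8, 7, 5, 3, 3]
Assign each job to the least loaded machine:
  Machine 1: jobs [20, 3, 3], load = 26
  Machine 2: jobs [18, 7], load = 25
  Machine 3: jobs [10, 8, 5], load = 23
Makespan = max load = 26

26


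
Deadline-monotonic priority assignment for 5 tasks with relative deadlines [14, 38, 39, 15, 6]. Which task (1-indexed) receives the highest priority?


Sort tasks by relative deadline (ascending):
  Task 5: deadline = 6
  Task 1: deadline = 14
  Task 4: deadline = 15
  Task 2: deadline = 38
  Task 3: deadline = 39
Priority order (highest first): [5, 1, 4, 2, 3]
Highest priority task = 5

5


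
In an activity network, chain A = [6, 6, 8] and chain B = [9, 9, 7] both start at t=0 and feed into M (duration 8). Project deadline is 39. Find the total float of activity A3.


Forward pass: ES(A3) = sum of predecessors on chain A = 12
EF = ES + duration = 12 + 8 = 20
Backward pass: LF(M) = deadline = 39; LS(M) = 39 - 8 = 31
LF(A3) = LS(M) - sum(successors on chain A) = 31 - 0 = 31
LS = LF - duration = 31 - 8 = 23
Total float = LS - ES = 23 - 12 = 11

11


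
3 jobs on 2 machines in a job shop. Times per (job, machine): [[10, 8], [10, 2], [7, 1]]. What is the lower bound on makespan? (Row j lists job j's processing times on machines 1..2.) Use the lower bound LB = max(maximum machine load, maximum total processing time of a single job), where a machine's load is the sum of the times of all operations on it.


Machine loads:
  Machine 1: 10 + 10 + 7 = 27
  Machine 2: 8 + 2 + 1 = 11
Max machine load = 27
Job totals:
  Job 1: 18
  Job 2: 12
  Job 3: 8
Max job total = 18
Lower bound = max(27, 18) = 27

27


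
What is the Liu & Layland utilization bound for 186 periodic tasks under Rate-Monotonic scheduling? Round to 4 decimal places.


Compute 2^(1/186) = 1.0037335501
Subtract 1: 1.0037335501 - 1 = 0.0037335501
Multiply by n: 186 * 0.0037335501 = 0.6944403186
Round to 4 dp: 0.6944

0.6944


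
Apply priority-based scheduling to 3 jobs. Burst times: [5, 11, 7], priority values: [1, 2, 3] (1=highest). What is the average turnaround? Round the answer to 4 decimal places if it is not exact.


Sort by priority (ascending = highest first):
Order: [(1, 5), (2, 11), (3, 7)]
Completion times:
  Priority 1, burst=5, C=5
  Priority 2, burst=11, C=16
  Priority 3, burst=7, C=23
Average turnaround = 44/3 = 14.6667

14.6667


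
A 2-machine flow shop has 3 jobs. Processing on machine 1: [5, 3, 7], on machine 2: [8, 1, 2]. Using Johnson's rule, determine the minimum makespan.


Apply Johnson's rule:
  Group 1 (a <= b): [(1, 5, 8)]
  Group 2 (a > b): [(3, 7, 2), (2, 3, 1)]
Optimal job order: [1, 3, 2]
Schedule:
  Job 1: M1 done at 5, M2 done at 13
  Job 3: M1 done at 12, M2 done at 15
  Job 2: M1 done at 15, M2 done at 16
Makespan = 16

16


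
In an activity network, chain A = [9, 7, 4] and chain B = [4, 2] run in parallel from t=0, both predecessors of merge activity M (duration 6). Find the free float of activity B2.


ES(B2) = sum of predecessors on chain B = 4
EF(B2) = ES + duration = 4 + 2 = 6
Successor of B2 is M. ES(M) = max(sum(A), sum(B)) = max(20, 6) = 20
Free float = ES(successor) - EF(current) = 20 - 6 = 14

14


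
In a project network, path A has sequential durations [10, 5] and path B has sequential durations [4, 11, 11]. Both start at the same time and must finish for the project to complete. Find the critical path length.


Path A total = 10 + 5 = 15
Path B total = 4 + 11 + 11 = 26
Critical path = longest path = max(15, 26) = 26

26


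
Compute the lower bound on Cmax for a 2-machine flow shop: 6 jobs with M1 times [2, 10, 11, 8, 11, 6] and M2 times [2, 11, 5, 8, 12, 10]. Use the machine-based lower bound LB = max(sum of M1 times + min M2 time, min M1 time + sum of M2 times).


LB1 = sum(M1 times) + min(M2 times) = 48 + 2 = 50
LB2 = min(M1 times) + sum(M2 times) = 2 + 48 = 50
Lower bound = max(LB1, LB2) = max(50, 50) = 50

50


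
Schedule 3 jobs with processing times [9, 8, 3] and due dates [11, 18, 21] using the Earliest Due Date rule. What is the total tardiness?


Sort by due date (EDD order): [(9, 11), (8, 18), (3, 21)]
Compute completion times and tardiness:
  Job 1: p=9, d=11, C=9, tardiness=max(0,9-11)=0
  Job 2: p=8, d=18, C=17, tardiness=max(0,17-18)=0
  Job 3: p=3, d=21, C=20, tardiness=max(0,20-21)=0
Total tardiness = 0

0


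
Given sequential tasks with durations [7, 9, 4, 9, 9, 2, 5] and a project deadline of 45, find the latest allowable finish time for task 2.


LF(activity 2) = deadline - sum of successor durations
Successors: activities 3 through 7 with durations [4, 9, 9, 2, 5]
Sum of successor durations = 29
LF = 45 - 29 = 16

16


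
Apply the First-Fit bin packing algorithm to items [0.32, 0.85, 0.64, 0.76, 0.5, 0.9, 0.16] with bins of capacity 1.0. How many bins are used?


Place items sequentially using First-Fit:
  Item 0.32 -> new Bin 1
  Item 0.85 -> new Bin 2
  Item 0.64 -> Bin 1 (now 0.96)
  Item 0.76 -> new Bin 3
  Item 0.5 -> new Bin 4
  Item 0.9 -> new Bin 5
  Item 0.16 -> Bin 3 (now 0.92)
Total bins used = 5

5


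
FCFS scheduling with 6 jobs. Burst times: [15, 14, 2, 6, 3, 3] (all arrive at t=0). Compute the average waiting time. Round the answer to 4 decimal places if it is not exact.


FCFS order (as given): [15, 14, 2, 6, 3, 3]
Waiting times:
  Job 1: wait = 0
  Job 2: wait = 15
  Job 3: wait = 29
  Job 4: wait = 31
  Job 5: wait = 37
  Job 6: wait = 40
Sum of waiting times = 152
Average waiting time = 152/6 = 25.3333

25.3333


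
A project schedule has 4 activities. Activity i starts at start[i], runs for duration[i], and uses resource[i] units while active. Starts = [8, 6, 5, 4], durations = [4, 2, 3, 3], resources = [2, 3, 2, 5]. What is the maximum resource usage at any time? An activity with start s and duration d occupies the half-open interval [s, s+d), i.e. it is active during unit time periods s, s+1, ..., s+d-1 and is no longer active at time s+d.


Each activity i is active on [start_i, start_i + duration_i).
Compute total resource usage per time slot:
  t=0: active resources = [], total = 0
  t=1: active resources = [], total = 0
  t=2: active resources = [], total = 0
  t=3: active resources = [], total = 0
  t=4: active resources = [5], total = 5
  t=5: active resources = [2, 5], total = 7
  t=6: active resources = [3, 2, 5], total = 10
  t=7: active resources = [3, 2], total = 5
  t=8: active resources = [2], total = 2
  t=9: active resources = [2], total = 2
  t=10: active resources = [2], total = 2
  t=11: active resources = [2], total = 2
Peak resource demand = 10

10


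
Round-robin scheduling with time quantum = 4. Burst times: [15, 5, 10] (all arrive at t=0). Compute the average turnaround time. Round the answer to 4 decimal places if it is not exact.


Time quantum = 4
Execution trace:
  J1 runs 4 units, time = 4
  J2 runs 4 units, time = 8
  J3 runs 4 units, time = 12
  J1 runs 4 units, time = 16
  J2 runs 1 units, time = 17
  J3 runs 4 units, time = 21
  J1 runs 4 units, time = 25
  J3 runs 2 units, time = 27
  J1 runs 3 units, time = 30
Finish times: [30, 17, 27]
Average turnaround = 74/3 = 24.6667

24.6667


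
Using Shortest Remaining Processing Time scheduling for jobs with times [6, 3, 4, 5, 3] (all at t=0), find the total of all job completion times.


Since all jobs arrive at t=0, SRPT equals SPT ordering.
SPT order: [3, 3, 4, 5, 6]
Completion times:
  Job 1: p=3, C=3
  Job 2: p=3, C=6
  Job 3: p=4, C=10
  Job 4: p=5, C=15
  Job 5: p=6, C=21
Total completion time = 3 + 6 + 10 + 15 + 21 = 55

55


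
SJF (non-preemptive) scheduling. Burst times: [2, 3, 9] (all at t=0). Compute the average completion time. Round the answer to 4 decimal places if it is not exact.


SJF order (ascending): [2, 3, 9]
Completion times:
  Job 1: burst=2, C=2
  Job 2: burst=3, C=5
  Job 3: burst=9, C=14
Average completion = 21/3 = 7.0

7.0


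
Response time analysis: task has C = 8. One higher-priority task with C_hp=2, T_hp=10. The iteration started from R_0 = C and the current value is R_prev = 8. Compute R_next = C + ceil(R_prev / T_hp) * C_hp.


R_next = C + ceil(R_prev / T_hp) * C_hp
ceil(8 / 10) = ceil(0.8) = 1
Interference = 1 * 2 = 2
R_next = 8 + 2 = 10

10


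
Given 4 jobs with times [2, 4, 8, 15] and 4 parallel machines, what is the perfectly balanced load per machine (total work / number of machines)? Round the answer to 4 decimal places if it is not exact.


Total processing time = 2 + 4 + 8 + 15 = 29
Number of machines = 4
Ideal balanced load = 29 / 4 = 7.25

7.25


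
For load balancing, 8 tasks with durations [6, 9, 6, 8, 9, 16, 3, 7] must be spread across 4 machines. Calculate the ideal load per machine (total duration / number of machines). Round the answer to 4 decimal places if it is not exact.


Total processing time = 6 + 9 + 6 + 8 + 9 + 16 + 3 + 7 = 64
Number of machines = 4
Ideal balanced load = 64 / 4 = 16.0

16.0


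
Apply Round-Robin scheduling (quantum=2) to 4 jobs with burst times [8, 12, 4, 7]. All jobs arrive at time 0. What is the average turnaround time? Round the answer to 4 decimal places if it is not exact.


Time quantum = 2
Execution trace:
  J1 runs 2 units, time = 2
  J2 runs 2 units, time = 4
  J3 runs 2 units, time = 6
  J4 runs 2 units, time = 8
  J1 runs 2 units, time = 10
  J2 runs 2 units, time = 12
  J3 runs 2 units, time = 14
  J4 runs 2 units, time = 16
  J1 runs 2 units, time = 18
  J2 runs 2 units, time = 20
  J4 runs 2 units, time = 22
  J1 runs 2 units, time = 24
  J2 runs 2 units, time = 26
  J4 runs 1 units, time = 27
  J2 runs 2 units, time = 29
  J2 runs 2 units, time = 31
Finish times: [24, 31, 14, 27]
Average turnaround = 96/4 = 24.0

24.0


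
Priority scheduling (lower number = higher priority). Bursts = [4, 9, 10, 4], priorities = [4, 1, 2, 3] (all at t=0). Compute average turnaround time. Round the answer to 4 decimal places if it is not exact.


Sort by priority (ascending = highest first):
Order: [(1, 9), (2, 10), (3, 4), (4, 4)]
Completion times:
  Priority 1, burst=9, C=9
  Priority 2, burst=10, C=19
  Priority 3, burst=4, C=23
  Priority 4, burst=4, C=27
Average turnaround = 78/4 = 19.5

19.5


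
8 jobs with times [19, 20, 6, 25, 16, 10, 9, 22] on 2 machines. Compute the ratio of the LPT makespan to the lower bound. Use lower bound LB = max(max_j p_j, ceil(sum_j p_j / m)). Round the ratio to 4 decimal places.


LPT order: [25, 22, 20, 19, 16, 10, 9, 6]
Machine loads after assignment: [63, 64]
LPT makespan = 64
Lower bound = max(max_job, ceil(total/2)) = max(25, 64) = 64
Ratio = 64 / 64 = 1.0

1.0


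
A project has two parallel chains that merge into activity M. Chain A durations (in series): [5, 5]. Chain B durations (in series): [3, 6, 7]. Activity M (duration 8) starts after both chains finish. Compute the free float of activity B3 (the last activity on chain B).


ES(B3) = sum of predecessors on chain B = 9
EF(B3) = ES + duration = 9 + 7 = 16
Successor of B3 is M. ES(M) = max(sum(A), sum(B)) = max(10, 16) = 16
Free float = ES(successor) - EF(current) = 16 - 16 = 0

0


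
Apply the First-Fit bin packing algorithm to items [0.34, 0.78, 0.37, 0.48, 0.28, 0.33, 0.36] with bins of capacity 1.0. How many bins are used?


Place items sequentially using First-Fit:
  Item 0.34 -> new Bin 1
  Item 0.78 -> new Bin 2
  Item 0.37 -> Bin 1 (now 0.71)
  Item 0.48 -> new Bin 3
  Item 0.28 -> Bin 1 (now 0.99)
  Item 0.33 -> Bin 3 (now 0.81)
  Item 0.36 -> new Bin 4
Total bins used = 4

4


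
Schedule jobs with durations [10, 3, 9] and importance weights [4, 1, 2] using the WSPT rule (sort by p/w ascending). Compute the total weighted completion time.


Compute p/w ratios and sort ascending (WSPT): [(10, 4), (3, 1), (9, 2)]
Compute weighted completion times:
  Job (p=10,w=4): C=10, w*C=4*10=40
  Job (p=3,w=1): C=13, w*C=1*13=13
  Job (p=9,w=2): C=22, w*C=2*22=44
Total weighted completion time = 97

97


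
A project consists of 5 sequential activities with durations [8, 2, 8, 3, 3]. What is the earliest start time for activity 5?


Activity 5 starts after activities 1 through 4 complete.
Predecessor durations: [8, 2, 8, 3]
ES = 8 + 2 + 8 + 3 = 21

21


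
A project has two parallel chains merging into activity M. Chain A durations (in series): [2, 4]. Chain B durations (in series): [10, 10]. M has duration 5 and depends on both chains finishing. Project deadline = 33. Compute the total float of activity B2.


Forward pass: ES(B2) = sum of predecessors on chain B = 10
EF = ES + duration = 10 + 10 = 20
Backward pass: LF(M) = deadline = 33; LS(M) = 33 - 5 = 28
LF(B2) = LS(M) - sum(successors on chain B) = 28 - 0 = 28
LS = LF - duration = 28 - 10 = 18
Total float = LS - ES = 18 - 10 = 8

8


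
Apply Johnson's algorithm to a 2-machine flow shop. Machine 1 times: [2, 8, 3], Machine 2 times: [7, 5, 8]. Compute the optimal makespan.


Apply Johnson's rule:
  Group 1 (a <= b): [(1, 2, 7), (3, 3, 8)]
  Group 2 (a > b): [(2, 8, 5)]
Optimal job order: [1, 3, 2]
Schedule:
  Job 1: M1 done at 2, M2 done at 9
  Job 3: M1 done at 5, M2 done at 17
  Job 2: M1 done at 13, M2 done at 22
Makespan = 22

22


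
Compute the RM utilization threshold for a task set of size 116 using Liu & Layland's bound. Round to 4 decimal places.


Compute 2^(1/116) = 1.0059932951
Subtract 1: 1.0059932951 - 1 = 0.0059932951
Multiply by n: 116 * 0.0059932951 = 0.6952222316
Round to 4 dp: 0.6952

0.6952


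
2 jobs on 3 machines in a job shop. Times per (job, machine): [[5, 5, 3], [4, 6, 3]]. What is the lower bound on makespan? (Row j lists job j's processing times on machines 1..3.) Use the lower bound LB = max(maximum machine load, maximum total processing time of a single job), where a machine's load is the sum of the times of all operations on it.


Machine loads:
  Machine 1: 5 + 4 = 9
  Machine 2: 5 + 6 = 11
  Machine 3: 3 + 3 = 6
Max machine load = 11
Job totals:
  Job 1: 13
  Job 2: 13
Max job total = 13
Lower bound = max(11, 13) = 13

13


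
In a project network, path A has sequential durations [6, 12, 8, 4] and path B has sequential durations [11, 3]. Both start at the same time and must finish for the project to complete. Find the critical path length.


Path A total = 6 + 12 + 8 + 4 = 30
Path B total = 11 + 3 = 14
Critical path = longest path = max(30, 14) = 30

30


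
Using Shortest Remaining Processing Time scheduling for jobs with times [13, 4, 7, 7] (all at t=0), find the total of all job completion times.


Since all jobs arrive at t=0, SRPT equals SPT ordering.
SPT order: [4, 7, 7, 13]
Completion times:
  Job 1: p=4, C=4
  Job 2: p=7, C=11
  Job 3: p=7, C=18
  Job 4: p=13, C=31
Total completion time = 4 + 11 + 18 + 31 = 64

64


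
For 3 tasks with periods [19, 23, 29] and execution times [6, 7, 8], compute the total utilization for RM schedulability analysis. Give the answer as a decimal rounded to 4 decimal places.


Compute individual utilizations (exact fractions):
  Task 1: C/T = 6/19 (approx. 0.3158)
  Task 2: C/T = 7/23 (approx. 0.3043)
  Task 3: C/T = 8/29 (approx. 0.2759)
Total utilization U = 6/19 + 7/23 + 8/29 = 11355/12673
Rounded to 4 decimal places: U = 0.8960
RM (Liu & Layland) bound for 3 tasks = 0.779763; compare with U = 11355/12673 (approx. 0.895999)
bound < U <= 1, so the RM sufficient condition is not met (inconclusive; an exact test such as response-time analysis is needed).

0.8960


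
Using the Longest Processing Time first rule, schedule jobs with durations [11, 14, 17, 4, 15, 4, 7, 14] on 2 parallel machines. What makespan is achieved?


Sort jobs in decreasing order (LPT): [17, 15, 14, 14, 11, 7, 4, 4]
Assign each job to the least loaded machine:
  Machine 1: jobs [17, 14, 7, 4], load = 42
  Machine 2: jobs [15, 14, 11, 4], load = 44
Makespan = max load = 44

44


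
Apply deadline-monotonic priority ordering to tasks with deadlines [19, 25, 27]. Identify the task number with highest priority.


Sort tasks by relative deadline (ascending):
  Task 1: deadline = 19
  Task 2: deadline = 25
  Task 3: deadline = 27
Priority order (highest first): [1, 2, 3]
Highest priority task = 1

1


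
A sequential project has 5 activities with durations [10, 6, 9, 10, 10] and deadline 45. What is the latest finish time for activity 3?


LF(activity 3) = deadline - sum of successor durations
Successors: activities 4 through 5 with durations [10, 10]
Sum of successor durations = 20
LF = 45 - 20 = 25

25
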